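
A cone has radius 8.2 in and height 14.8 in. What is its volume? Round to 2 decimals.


Shape: cone
Radius r = 8.2 in, Height h = 14.8 in
Formula: V = (1/3) * pi * r^2 * h
r^2 = 67.24
pi * r^2 * h = pi * 67.24 * 14.8 = 995.152 * pi
V = 995.152 * pi / 3
V = 1042.12
1042.12 in^3


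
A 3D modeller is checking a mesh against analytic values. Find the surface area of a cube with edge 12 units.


Shape: cube
Side s = 12 units
A cube has 6 square faces.
Formula: SA = 6 * s^2
s^2 = 144
SA = 6 * 144
SA = 864
864 units^2


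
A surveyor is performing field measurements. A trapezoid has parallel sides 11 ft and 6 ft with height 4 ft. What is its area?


Shape: trapezoid
Parallel sides a = 11 ft, b = 6 ft; Height h = 4 ft
Formula: A = (a + b) * h / 2
a + b = 11 + 6 = 17
A = 17 * 4 / 2
A = 68 / 2
A = 34
34 ft^2


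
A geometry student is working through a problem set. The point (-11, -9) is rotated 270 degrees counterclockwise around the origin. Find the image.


Transformation: rotation about the origin
Original point: (-11, -9)
Rule for 270 deg counterclockwise: (x, y) -> (y, -x)
Apply: (-11, -9) -> (-9, 11)
(-9, 11)


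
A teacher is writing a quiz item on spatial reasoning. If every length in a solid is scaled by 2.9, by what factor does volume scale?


Linear scale factor k = 2.9
Rule: under a linear scaling by k, volumes scale by k^3.
k^3 = 2.9 * 2.9 * 2.9
k^3 = 8.41 * 2.9
k^3 = 24.389
Volume scales by a factor of 24.389.
24.389 (dimensionless)


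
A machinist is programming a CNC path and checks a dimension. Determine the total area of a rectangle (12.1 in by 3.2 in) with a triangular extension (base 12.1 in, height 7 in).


Composite shape: rectangle + triangle
Rectangle area = 12.1 * 3.2 = 38.72
Triangle area = 0.5 * 12.1 * 7 = 42.35
Total = 38.72 + 42.35
Total = 81.07
81.07 in^2


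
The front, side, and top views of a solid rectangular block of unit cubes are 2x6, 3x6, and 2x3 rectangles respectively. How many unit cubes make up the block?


Orthographic views of a solid rectangular block:
Front view 2 x 6 -> length = 2, height = 6
Side view 3 x 6 -> width = 3, height = 6 (consistent)
Top view 2 x 3 -> confirms length = 2, width = 3
The block is 2 x 3 x 6.
Total unit cubes = 2 * 3 * 6 = 36
36 unit cubes


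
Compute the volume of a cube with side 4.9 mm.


Shape: cube
Side s = 4.9 mm
Formula: V = s^3
V = 4.9 * 4.9 * 4.9
V = 24.01 * 4.9
V = 117.649
117.649 mm^3


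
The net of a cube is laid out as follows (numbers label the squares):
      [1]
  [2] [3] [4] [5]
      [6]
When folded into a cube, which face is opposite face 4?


Net: cross layout. Take square 3 as the base (bottom).
Fold the four squares in the horizontal row up around 3: 2 -> left, 4 -> right, 5 wraps to the top.
Fold 1 and 6 up from 3: 1 -> back, 6 -> front.
Opposite pairs are therefore: (1, 6), (2, 4), (3, 5).
Face 4 is opposite face 2.
face 2


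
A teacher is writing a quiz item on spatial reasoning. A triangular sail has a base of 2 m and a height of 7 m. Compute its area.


Shape: triangle
Base b = 2 m, Height h = 7 m
Formula: A = (1/2) * b * h
A = 0.5 * 2 * 7
A = 0.5 * 14
A = 7
7 m^2


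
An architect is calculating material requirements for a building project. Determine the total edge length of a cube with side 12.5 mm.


Shape: cube
Side s = 12.5 mm
A cube has 12 edges, all equal.
Formula: total edge length = 12 * s
Total = 12 * 12.5
Total = 150
150 mm


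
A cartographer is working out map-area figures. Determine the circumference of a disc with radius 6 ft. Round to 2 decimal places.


Shape: circle
Radius r = 6 ft
Formula: C = 2 * pi * r
C = 2 * pi * 6
C = 12 * pi
C = 37.7
37.7 ft


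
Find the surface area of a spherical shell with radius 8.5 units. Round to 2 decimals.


Shape: sphere
Radius r = 8.5 units
Formula: SA = 4 * pi * r^2
r^2 = 72.25
SA = 4 * pi * 72.25
SA = 289 * pi
SA = 907.92
907.92 units^2


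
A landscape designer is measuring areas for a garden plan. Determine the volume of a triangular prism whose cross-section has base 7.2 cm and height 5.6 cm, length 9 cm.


Shape: triangular prism
Triangle base = 7.2 cm, triangle height = 5.6 cm, prism length L = 9 cm
Formula: V = (1/2 * b * h_tri) * L
Cross-section area = 0.5 * 7.2 * 5.6 = 20.16
V = 20.16 * 9
V = 181.44
181.44 cm^3


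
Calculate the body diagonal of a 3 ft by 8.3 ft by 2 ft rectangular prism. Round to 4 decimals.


Shape: rectangular box (space diagonal)
l = 3 ft, w = 8.3 ft, h = 2 ft
Visualize: the diagonal of the base, then a right triangle with that diagonal and the height.
Formula: d = sqrt(l^2 + w^2 + h^2)
l^2 + w^2 + h^2 = 9 + 68.89 + 4 = 81.89
d = sqrt(81.89)
d = 9.0493
9.0493 ft


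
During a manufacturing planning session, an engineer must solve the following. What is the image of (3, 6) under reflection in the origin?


Transformation: reflection
Original point: (3, 6)
Rule for reflection through the origin: (x, y) -> (-x, -y)
Apply: (3, 6) -> (-3, -6)
(-3, -6)


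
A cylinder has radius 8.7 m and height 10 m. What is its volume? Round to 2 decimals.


Shape: cylinder
Radius r = 8.7 m, Height h = 10 m
Formula: V = pi * r^2 * h
r^2 = 75.69
V = pi * 75.69 * 10
V = 756.9 * pi
V = 2377.87
2377.87 m^3


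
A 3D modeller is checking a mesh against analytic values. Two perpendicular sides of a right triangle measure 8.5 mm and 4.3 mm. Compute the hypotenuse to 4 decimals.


Shape: right triangle
Legs a = 8.5 mm, b = 4.3 mm
Formula: c = sqrt(a^2 + b^2)
a^2 = 72.25, b^2 = 18.49
a^2 + b^2 = 90.74
c = sqrt(90.74)
c = 9.5258
9.5258 mm


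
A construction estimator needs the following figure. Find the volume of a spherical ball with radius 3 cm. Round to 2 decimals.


Shape: sphere
Radius r = 3 cm
Formula: V = (4/3) * pi * r^3
r^3 = 27
(4/3) * 27 = 36
V = 36 * pi
V = 113.1
113.1 cm^3


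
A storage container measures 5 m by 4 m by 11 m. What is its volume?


Shape: rectangular prism
l = 5 m, w = 4 m, h = 11 m
Formula: V = l * w * h
V = 5 * 4 * 11
V = 20 * 11
V = 220
220 m^3


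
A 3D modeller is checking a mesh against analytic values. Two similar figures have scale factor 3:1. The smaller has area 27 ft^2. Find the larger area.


Linear scale factor k = 3
Original area = 27 ft^2
Rule: under a linear scaling by k, areas scale by k^2.
k^2 = 3^2 = 9
New area = 27 * 9
New area = 243
243 ft^2


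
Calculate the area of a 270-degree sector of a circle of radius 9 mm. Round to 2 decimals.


Shape: circular sector
Radius r = 9 mm, Angle = 270 degrees
Formula: A = (angle/360) * pi * r^2
r^2 = 81
Fraction of circle = 270/360
A = (270/360) * pi * 81
A = 60.75 * pi
A = 190.85
190.85 mm^2


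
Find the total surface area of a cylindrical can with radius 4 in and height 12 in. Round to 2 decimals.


Shape: closed cylinder
Radius r = 4 in, Height h = 12 in
Formula: SA = 2*pi*r^2 + 2*pi*r*h = 2*pi*r*(r + h)
r + h = 16
2 * r * (r + h) = 2 * 4 * 16 = 128
SA = 128 * pi
SA = 402.12
402.12 in^2


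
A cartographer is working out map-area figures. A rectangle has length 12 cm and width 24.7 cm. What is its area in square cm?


Shape: rectangle
Length l = 12 cm, Width w = 24.7 cm
Formula: A = l * w
A = 12 * 24.7
A = 296.4
296.4 cm^2


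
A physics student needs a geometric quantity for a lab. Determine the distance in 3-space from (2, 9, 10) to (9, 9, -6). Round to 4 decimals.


3D distance between two points
P1 = (2, 9, 10), P2 = (9, 9, -6)
Formula: d = sqrt((x2-x1)^2 + (y2-y1)^2 + (z2-z1)^2)
dx = 9 - 2 = 7
dy = 9 - 9 = 0
dz = -6 - 10 = -16
dx^2 + dy^2 + dz^2 = 49 + 0 + 256 = 305
d = sqrt(305)
d = 17.4642
17.4642 units


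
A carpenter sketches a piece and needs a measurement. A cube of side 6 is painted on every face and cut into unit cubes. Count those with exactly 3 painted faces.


Large cube: 6 x 6 x 6, cut into unit cubes.
Cubes with 3 painted faces are at the corners. A cube always has 8 corners.
Count = 8
8 unit cubes


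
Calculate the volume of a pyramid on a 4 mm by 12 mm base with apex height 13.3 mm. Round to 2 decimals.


Shape: rectangular pyramid
Base: 4 mm x 12 mm, Height h = 13.3 mm
Formula: V = (1/3) * base_area * h
base_area = 4 * 12 = 48
base_area * h = 48 * 13.3 = 638.4
V = 638.4 / 3
V = 212.8
212.8 mm^3


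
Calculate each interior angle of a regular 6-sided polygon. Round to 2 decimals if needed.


Shape: regular hexagon (6 sides)
Formula: interior angle = (n - 2) * 180 / n
(n - 2) = 4
(n - 2) * 180 = 720
angle = 720 / 6
angle = 120
120 degrees


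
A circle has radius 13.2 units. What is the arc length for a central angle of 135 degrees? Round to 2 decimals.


Shape: circular arc
Radius r = 13.2 units, Angle = 135 degrees
Formula: L = (angle/360) * 2 * pi * r
2 * pi * r = 26.4 * pi
L = (135/360) * 26.4 * pi
L = 9.9 * pi
L = 31.1
31.1 units


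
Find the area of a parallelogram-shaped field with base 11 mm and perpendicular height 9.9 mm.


Shape: parallelogram
Base b = 11 mm, Height h = 9.9 mm
Formula: A = b * h
A = 11 * 9.9
A = 108.9
108.9 mm^2


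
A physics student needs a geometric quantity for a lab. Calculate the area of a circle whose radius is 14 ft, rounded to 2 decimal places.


Shape: circle
Radius r = 14 ft
Formula: A = pi * r^2
r^2 = 14^2 = 196
A = pi * 196
A = 615.75
615.75 ft^2


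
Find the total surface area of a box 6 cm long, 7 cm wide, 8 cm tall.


Shape: rectangular prism
l = 6 cm, w = 7 cm, h = 8 cm
Formula: SA = 2(lw + lh + wh)
lw = 42, lh = 48, wh = 56
lw + lh + wh = 146
SA = 2 * 146
SA = 292
292 cm^2


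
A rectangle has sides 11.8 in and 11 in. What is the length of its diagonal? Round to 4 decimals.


Shape: rectangle (diagonal via Pythagoras)
Sides: 11.8 in and 11 in
Formula: d = sqrt(l^2 + w^2)
l^2 = 139.24, w^2 = 121
l^2 + w^2 = 260.24
d = sqrt(260.24)
d = 16.132
16.132 in


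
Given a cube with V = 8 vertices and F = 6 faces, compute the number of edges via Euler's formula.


Polyhedron: cube
Euler's formula for convex polyhedra: V - E + F = 2
Given: V = 8 vertices and F = 6 faces
Solve for E:
E = V + F - 2 = 8 + 6 - 2 = 12
12 edges


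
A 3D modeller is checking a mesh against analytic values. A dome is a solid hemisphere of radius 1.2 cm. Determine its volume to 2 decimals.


Shape: hemisphere (half of a sphere)
Radius r = 1.2 cm
Formula: V = (1/2) * (4/3) * pi * r^3 = (2/3) * pi * r^3
r^3 = 1.728
(2/3) * 1.728 = 1.152
V = 1.152 * pi
V = 3.62
3.62 cm^3


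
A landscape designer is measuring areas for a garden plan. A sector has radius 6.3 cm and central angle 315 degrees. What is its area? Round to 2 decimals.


Shape: circular sector
Radius r = 6.3 cm, Angle = 315 degrees
Formula: A = (angle/360) * pi * r^2
r^2 = 39.69
Fraction of circle = 315/360
A = (315/360) * pi * 39.69
A = 34.72875 * pi
A = 109.1
109.1 cm^2


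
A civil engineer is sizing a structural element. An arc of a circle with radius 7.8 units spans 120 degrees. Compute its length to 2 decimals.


Shape: circular arc
Radius r = 7.8 units, Angle = 120 degrees
Formula: L = (angle/360) * 2 * pi * r
2 * pi * r = 15.6 * pi
L = (120/360) * 15.6 * pi
L = 5.2 * pi
L = 16.34
16.34 units


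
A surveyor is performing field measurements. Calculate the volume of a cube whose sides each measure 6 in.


Shape: cube
Side s = 6 in
Formula: V = s^3
V = 6 * 6 * 6
V = 36 * 6
V = 216
216 in^3


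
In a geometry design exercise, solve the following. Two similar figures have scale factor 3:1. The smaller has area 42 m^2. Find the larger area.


Linear scale factor k = 3
Original area = 42 m^2
Rule: under a linear scaling by k, areas scale by k^2.
k^2 = 3^2 = 9
New area = 42 * 9
New area = 378
378 m^2


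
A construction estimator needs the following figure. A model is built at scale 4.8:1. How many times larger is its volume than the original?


Linear scale factor k = 4.8
Rule: under a linear scaling by k, volumes scale by k^3.
k^3 = 4.8 * 4.8 * 4.8
k^3 = 23.04 * 4.8
k^3 = 110.592
Volume scales by a factor of 110.592.
110.592 (dimensionless)


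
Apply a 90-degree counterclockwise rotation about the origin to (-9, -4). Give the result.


Transformation: rotation about the origin
Original point: (-9, -4)
Rule for 90 deg counterclockwise: (x, y) -> (-y, x)
Apply: (-9, -4) -> (4, -9)
(4, -9)


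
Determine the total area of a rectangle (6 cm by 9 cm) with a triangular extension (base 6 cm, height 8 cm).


Composite shape: rectangle + triangle
Rectangle area = 6 * 9 = 54
Triangle area = 0.5 * 6 * 8 = 24
Total = 54 + 24
Total = 78
78 cm^2


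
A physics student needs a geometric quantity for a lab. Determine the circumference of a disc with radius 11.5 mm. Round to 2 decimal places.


Shape: circle
Radius r = 11.5 mm
Formula: C = 2 * pi * r
C = 2 * pi * 11.5
C = 23 * pi
C = 72.26
72.26 mm


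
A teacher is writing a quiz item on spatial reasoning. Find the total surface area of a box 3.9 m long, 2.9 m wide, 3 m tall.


Shape: rectangular prism
l = 3.9 m, w = 2.9 m, h = 3 m
Formula: SA = 2(lw + lh + wh)
lw = 11.31, lh = 11.7, wh = 8.7
lw + lh + wh = 31.71
SA = 2 * 31.71
SA = 63.42
63.42 m^2


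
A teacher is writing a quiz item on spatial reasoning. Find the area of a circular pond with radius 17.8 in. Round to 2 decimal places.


Shape: circle
Radius r = 17.8 in
Formula: A = pi * r^2
r^2 = 17.8^2 = 316.84
A = pi * 316.84
A = 995.38
995.38 in^2


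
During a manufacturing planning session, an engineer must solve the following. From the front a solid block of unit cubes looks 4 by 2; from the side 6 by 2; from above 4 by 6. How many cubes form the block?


Orthographic views of a solid rectangular block:
Front view 4 x 2 -> length = 4, height = 2
Side view 6 x 2 -> width = 6, height = 2 (consistent)
Top view 4 x 6 -> confirms length = 4, width = 6
The block is 4 x 6 x 2.
Total unit cubes = 4 * 6 * 2 = 48
48 unit cubes


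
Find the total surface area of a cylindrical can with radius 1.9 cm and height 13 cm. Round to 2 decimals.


Shape: closed cylinder
Radius r = 1.9 cm, Height h = 13 cm
Formula: SA = 2*pi*r^2 + 2*pi*r*h = 2*pi*r*(r + h)
r + h = 14.9
2 * r * (r + h) = 2 * 1.9 * 14.9 = 56.62
SA = 56.62 * pi
SA = 177.88
177.88 cm^2


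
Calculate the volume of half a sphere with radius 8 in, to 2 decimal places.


Shape: hemisphere (half of a sphere)
Radius r = 8 in
Formula: V = (1/2) * (4/3) * pi * r^3 = (2/3) * pi * r^3
r^3 = 512
(2/3) * 512 = 341.333333
V = 341.333333 * pi
V = 1072.33
1072.33 in^3


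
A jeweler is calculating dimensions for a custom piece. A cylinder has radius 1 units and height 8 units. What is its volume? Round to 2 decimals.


Shape: cylinder
Radius r = 1 units, Height h = 8 units
Formula: V = pi * r^2 * h
r^2 = 1
V = pi * 1 * 8
V = 8 * pi
V = 25.13
25.13 units^3


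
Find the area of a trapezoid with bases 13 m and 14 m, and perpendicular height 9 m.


Shape: trapezoid
Parallel sides a = 13 m, b = 14 m; Height h = 9 m
Formula: A = (a + b) * h / 2
a + b = 13 + 14 = 27
A = 27 * 9 / 2
A = 243 / 2
A = 121.5
121.5 m^2


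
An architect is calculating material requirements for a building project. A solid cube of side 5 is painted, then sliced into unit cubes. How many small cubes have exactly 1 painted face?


Large cube: 5 x 5 x 5, cut into unit cubes.
n = 5, so n - 2 = 3
Cubes with 1 painted face lie in the interior of each face.
A cube has 6 faces; each contributes (n - 2)^2 = 9 such cubes.
Count = 6 * 9 = 54
54 unit cubes


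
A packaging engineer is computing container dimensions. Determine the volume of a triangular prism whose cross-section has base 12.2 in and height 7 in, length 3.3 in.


Shape: triangular prism
Triangle base = 12.2 in, triangle height = 7 in, prism length L = 3.3 in
Formula: V = (1/2 * b * h_tri) * L
Cross-section area = 0.5 * 12.2 * 7 = 42.7
V = 42.7 * 3.3
V = 140.91
140.91 in^3


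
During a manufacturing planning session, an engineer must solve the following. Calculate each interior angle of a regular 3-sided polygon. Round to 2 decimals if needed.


Shape: regular triangle (3 sides)
Formula: interior angle = (n - 2) * 180 / n
(n - 2) = 1
(n - 2) * 180 = 180
angle = 180 / 3
angle = 60
60 degrees


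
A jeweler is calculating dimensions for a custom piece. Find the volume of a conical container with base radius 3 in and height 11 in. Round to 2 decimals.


Shape: cone
Radius r = 3 in, Height h = 11 in
Formula: V = (1/3) * pi * r^2 * h
r^2 = 9
pi * r^2 * h = pi * 9 * 11 = 99 * pi
V = 99 * pi / 3
V = 103.67
103.67 in^3


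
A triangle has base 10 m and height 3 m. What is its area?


Shape: triangle
Base b = 10 m, Height h = 3 m
Formula: A = (1/2) * b * h
A = 0.5 * 10 * 3
A = 0.5 * 30
A = 15
15 m^2


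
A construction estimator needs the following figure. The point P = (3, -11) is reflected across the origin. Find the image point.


Transformation: reflection
Original point: (3, -11)
Rule for reflection through the origin: (x, y) -> (-x, -y)
Apply: (3, -11) -> (-3, 11)
(-3, 11)


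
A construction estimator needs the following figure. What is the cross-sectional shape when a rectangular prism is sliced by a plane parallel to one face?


Solid: rectangular prism
Cutting plane: parallel to one face
Visualize the intersection of the plane with the solid's surface.
The boundary of the cut region is a rectangle.
rectangle


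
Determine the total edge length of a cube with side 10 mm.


Shape: cube
Side s = 10 mm
A cube has 12 edges, all equal.
Formula: total edge length = 12 * s
Total = 12 * 10
Total = 120
120 mm


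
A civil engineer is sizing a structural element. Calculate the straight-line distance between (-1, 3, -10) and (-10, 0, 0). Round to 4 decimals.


3D distance between two points
P1 = (-1, 3, -10), P2 = (-10, 0, 0)
Formula: d = sqrt((x2-x1)^2 + (y2-y1)^2 + (z2-z1)^2)
dx = -10 - -1 = -9
dy = 0 - 3 = -3
dz = 0 - -10 = 10
dx^2 + dy^2 + dz^2 = 81 + 9 + 100 = 190
d = sqrt(190)
d = 13.784
13.784 units


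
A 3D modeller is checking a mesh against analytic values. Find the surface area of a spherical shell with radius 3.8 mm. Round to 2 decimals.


Shape: sphere
Radius r = 3.8 mm
Formula: SA = 4 * pi * r^2
r^2 = 14.44
SA = 4 * pi * 14.44
SA = 57.76 * pi
SA = 181.46
181.46 mm^2


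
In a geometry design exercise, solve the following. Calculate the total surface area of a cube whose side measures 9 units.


Shape: cube
Side s = 9 units
A cube has 6 square faces.
Formula: SA = 6 * s^2
s^2 = 81
SA = 6 * 81
SA = 486
486 units^2


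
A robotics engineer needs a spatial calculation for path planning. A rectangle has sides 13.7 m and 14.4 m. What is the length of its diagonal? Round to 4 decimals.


Shape: rectangle (diagonal via Pythagoras)
Sides: 13.7 m and 14.4 m
Formula: d = sqrt(l^2 + w^2)
l^2 = 187.69, w^2 = 207.36
l^2 + w^2 = 395.05
d = sqrt(395.05)
d = 19.8759
19.8759 m


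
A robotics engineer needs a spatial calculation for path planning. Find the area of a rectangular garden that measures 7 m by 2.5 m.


Shape: rectangle
Length l = 7 m, Width w = 2.5 m
Formula: A = l * w
A = 7 * 2.5
A = 17.5
17.5 m^2


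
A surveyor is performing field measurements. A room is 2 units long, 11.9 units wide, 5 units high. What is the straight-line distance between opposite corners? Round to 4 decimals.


Shape: rectangular box (space diagonal)
l = 2 units, w = 11.9 units, h = 5 units
Visualize: the diagonal of the base, then a right triangle with that diagonal and the height.
Formula: d = sqrt(l^2 + w^2 + h^2)
l^2 + w^2 + h^2 = 4 + 141.61 + 25 = 170.61
d = sqrt(170.61)
d = 13.0618
13.0618 units


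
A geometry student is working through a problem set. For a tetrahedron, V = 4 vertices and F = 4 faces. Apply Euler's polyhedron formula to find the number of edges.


Polyhedron: tetrahedron
Euler's formula for convex polyhedra: V - E + F = 2
Given: V = 4 vertices and F = 4 faces
Solve for E:
E = V + F - 2 = 4 + 4 - 2 = 6
6 edges


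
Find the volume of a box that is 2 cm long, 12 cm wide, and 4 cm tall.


Shape: rectangular prism
l = 2 cm, w = 12 cm, h = 4 cm
Formula: V = l * w * h
V = 2 * 12 * 4
V = 24 * 4
V = 96
96 cm^3


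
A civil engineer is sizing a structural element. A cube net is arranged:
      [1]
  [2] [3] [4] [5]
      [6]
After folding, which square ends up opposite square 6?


Net: cross layout. Take square 3 as the base (bottom).
Fold the four squares in the horizontal row up around 3: 2 -> left, 4 -> right, 5 wraps to the top.
Fold 1 and 6 up from 3: 1 -> back, 6 -> front.
Opposite pairs are therefore: (1, 6), (2, 4), (3, 5).
Face 6 is opposite face 1.
face 1


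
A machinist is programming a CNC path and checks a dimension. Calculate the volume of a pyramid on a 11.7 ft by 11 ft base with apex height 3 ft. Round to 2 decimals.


Shape: rectangular pyramid
Base: 11.7 ft x 11 ft, Height h = 3 ft
Formula: V = (1/3) * base_area * h
base_area = 11.7 * 11 = 128.7
base_area * h = 128.7 * 3 = 386.1
V = 386.1 / 3
V = 128.7
128.7 ft^3


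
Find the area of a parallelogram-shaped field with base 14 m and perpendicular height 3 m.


Shape: parallelogram
Base b = 14 m, Height h = 3 m
Formula: A = b * h
A = 14 * 3
A = 42
42 m^2


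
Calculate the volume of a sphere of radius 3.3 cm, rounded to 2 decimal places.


Shape: sphere
Radius r = 3.3 cm
Formula: V = (4/3) * pi * r^3
r^3 = 35.937
(4/3) * 35.937 = 47.916
V = 47.916 * pi
V = 150.53
150.53 cm^3


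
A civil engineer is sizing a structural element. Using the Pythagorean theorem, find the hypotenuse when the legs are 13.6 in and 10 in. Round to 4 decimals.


Shape: right triangle
Legs a = 13.6 in, b = 10 in
Formula: c = sqrt(a^2 + b^2)
a^2 = 184.96, b^2 = 100
a^2 + b^2 = 284.96
c = sqrt(284.96)
c = 16.8808
16.8808 in


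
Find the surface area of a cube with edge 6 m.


Shape: cube
Side s = 6 m
A cube has 6 square faces.
Formula: SA = 6 * s^2
s^2 = 36
SA = 6 * 36
SA = 216
216 m^2


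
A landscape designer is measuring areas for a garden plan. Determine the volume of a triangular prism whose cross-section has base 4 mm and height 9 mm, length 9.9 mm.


Shape: triangular prism
Triangle base = 4 mm, triangle height = 9 mm, prism length L = 9.9 mm
Formula: V = (1/2 * b * h_tri) * L
Cross-section area = 0.5 * 4 * 9 = 18
V = 18 * 9.9
V = 178.2
178.2 mm^3


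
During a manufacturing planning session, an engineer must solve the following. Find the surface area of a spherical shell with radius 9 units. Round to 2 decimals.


Shape: sphere
Radius r = 9 units
Formula: SA = 4 * pi * r^2
r^2 = 81
SA = 4 * pi * 81
SA = 324 * pi
SA = 1017.88
1017.88 units^2


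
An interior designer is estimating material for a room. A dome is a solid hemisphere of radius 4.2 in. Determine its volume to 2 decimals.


Shape: hemisphere (half of a sphere)
Radius r = 4.2 in
Formula: V = (1/2) * (4/3) * pi * r^3 = (2/3) * pi * r^3
r^3 = 74.088
(2/3) * 74.088 = 49.392
V = 49.392 * pi
V = 155.17
155.17 in^3


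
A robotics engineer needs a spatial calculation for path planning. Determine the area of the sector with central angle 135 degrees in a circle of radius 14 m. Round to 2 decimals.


Shape: circular sector
Radius r = 14 m, Angle = 135 degrees
Formula: A = (angle/360) * pi * r^2
r^2 = 196
Fraction of circle = 135/360
A = (135/360) * pi * 196
A = 73.5 * pi
A = 230.91
230.91 m^2


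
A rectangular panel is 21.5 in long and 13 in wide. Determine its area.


Shape: rectangle
Length l = 21.5 in, Width w = 13 in
Formula: A = l * w
A = 21.5 * 13
A = 279.5
279.5 in^2


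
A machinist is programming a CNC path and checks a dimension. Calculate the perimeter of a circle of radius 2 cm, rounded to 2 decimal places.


Shape: circle
Radius r = 2 cm
Formula: C = 2 * pi * r
C = 2 * pi * 2
C = 4 * pi
C = 12.57
12.57 cm


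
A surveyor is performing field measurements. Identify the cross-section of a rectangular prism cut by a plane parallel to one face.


Solid: rectangular prism
Cutting plane: parallel to one face
Visualize the intersection of the plane with the solid's surface.
The boundary of the cut region is a rectangle.
rectangle


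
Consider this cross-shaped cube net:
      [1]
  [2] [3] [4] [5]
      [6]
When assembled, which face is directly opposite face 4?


Net: cross layout. Take square 3 as the base (bottom).
Fold the four squares in the horizontal row up around 3: 2 -> left, 4 -> right, 5 wraps to the top.
Fold 1 and 6 up from 3: 1 -> back, 6 -> front.
Opposite pairs are therefore: (1, 6), (2, 4), (3, 5).
Face 4 is opposite face 2.
face 2


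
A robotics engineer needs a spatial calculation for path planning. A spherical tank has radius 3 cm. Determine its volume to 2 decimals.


Shape: sphere
Radius r = 3 cm
Formula: V = (4/3) * pi * r^3
r^3 = 27
(4/3) * 27 = 36
V = 36 * pi
V = 113.1
113.1 cm^3


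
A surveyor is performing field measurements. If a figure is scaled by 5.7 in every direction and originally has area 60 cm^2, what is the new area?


Linear scale factor k = 5.7
Original area = 60 cm^2
Rule: under a linear scaling by k, areas scale by k^2.
k^2 = 5.7^2 = 32.49
New area = 60 * 32.49
New area = 1949.4
1949.4 cm^2


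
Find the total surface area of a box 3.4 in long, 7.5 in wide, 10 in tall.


Shape: rectangular prism
l = 3.4 in, w = 7.5 in, h = 10 in
Formula: SA = 2(lw + lh + wh)
lw = 25.5, lh = 34, wh = 75
lw + lh + wh = 134.5
SA = 2 * 134.5
SA = 269
269 in^2


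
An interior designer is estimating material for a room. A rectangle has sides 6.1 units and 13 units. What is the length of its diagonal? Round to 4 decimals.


Shape: rectangle (diagonal via Pythagoras)
Sides: 6.1 units and 13 units
Formula: d = sqrt(l^2 + w^2)
l^2 = 37.21, w^2 = 169
l^2 + w^2 = 206.21
d = sqrt(206.21)
d = 14.36
14.36 units


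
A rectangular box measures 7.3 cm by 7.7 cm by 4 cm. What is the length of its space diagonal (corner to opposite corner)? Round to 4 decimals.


Shape: rectangular box (space diagonal)
l = 7.3 cm, w = 7.7 cm, h = 4 cm
Visualize: the diagonal of the base, then a right triangle with that diagonal and the height.
Formula: d = sqrt(l^2 + w^2 + h^2)
l^2 + w^2 + h^2 = 53.29 + 59.29 + 16 = 128.58
d = sqrt(128.58)
d = 11.3393
11.3393 cm


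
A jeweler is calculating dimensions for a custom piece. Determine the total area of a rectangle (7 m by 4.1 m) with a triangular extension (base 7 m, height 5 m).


Composite shape: rectangle + triangle
Rectangle area = 7 * 4.1 = 28.7
Triangle area = 0.5 * 7 * 5 = 17.5
Total = 28.7 + 17.5
Total = 46.2
46.2 m^2


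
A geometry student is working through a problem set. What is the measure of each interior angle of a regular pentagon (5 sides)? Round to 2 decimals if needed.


Shape: regular pentagon (5 sides)
Formula: interior angle = (n - 2) * 180 / n
(n - 2) = 3
(n - 2) * 180 = 540
angle = 540 / 5
angle = 108
108 degrees


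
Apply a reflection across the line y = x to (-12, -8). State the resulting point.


Transformation: reflection
Original point: (-12, -8)
Rule for reflection over y = x: (x, y) -> (y, x)
Apply: (-12, -8) -> (-8, -12)
(-8, -12)


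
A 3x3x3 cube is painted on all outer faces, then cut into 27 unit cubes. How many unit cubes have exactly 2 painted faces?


Large cube: 3 x 3 x 3, cut into unit cubes.
n = 3, so n - 2 = 1
Cubes with 2 painted faces lie along the edges, excluding corners.
A cube has 12 edges; each contributes (n - 2) = 1 such cubes.
Count = 12 * 1 = 12
12 unit cubes


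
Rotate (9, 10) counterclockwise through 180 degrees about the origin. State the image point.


Transformation: rotation about the origin
Original point: (9, 10)
Rule for 180 deg: (x, y) -> (-x, -y)
Apply: (9, 10) -> (-9, -10)
(-9, -10)


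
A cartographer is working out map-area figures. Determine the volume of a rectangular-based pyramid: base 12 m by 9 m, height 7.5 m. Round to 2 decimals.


Shape: rectangular pyramid
Base: 12 m x 9 m, Height h = 7.5 m
Formula: V = (1/3) * base_area * h
base_area = 12 * 9 = 108
base_area * h = 108 * 7.5 = 810
V = 810 / 3
V = 270
270 m^3


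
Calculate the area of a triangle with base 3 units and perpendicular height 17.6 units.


Shape: triangle
Base b = 3 units, Height h = 17.6 units
Formula: A = (1/2) * b * h
A = 0.5 * 3 * 17.6
A = 0.5 * 52.8
A = 26.4
26.4 units^2


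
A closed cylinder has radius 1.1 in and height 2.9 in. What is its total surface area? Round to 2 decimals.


Shape: closed cylinder
Radius r = 1.1 in, Height h = 2.9 in
Formula: SA = 2*pi*r^2 + 2*pi*r*h = 2*pi*r*(r + h)
r + h = 4
2 * r * (r + h) = 2 * 1.1 * 4 = 8.8
SA = 8.8 * pi
SA = 27.65
27.65 in^2


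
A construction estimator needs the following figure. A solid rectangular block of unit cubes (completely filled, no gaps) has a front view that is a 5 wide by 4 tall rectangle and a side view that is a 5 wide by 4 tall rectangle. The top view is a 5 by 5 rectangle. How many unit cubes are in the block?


Orthographic views of a solid rectangular block:
Front view 5 x 4 -> length = 5, height = 4
Side view 5 x 4 -> width = 5, height = 4 (consistent)
Top view 5 x 5 -> confirms length = 5, width = 5
The block is 5 x 5 x 4.
Total unit cubes = 5 * 5 * 4 = 100
100 unit cubes


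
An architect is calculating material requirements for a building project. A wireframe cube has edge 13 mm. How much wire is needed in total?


Shape: cube
Side s = 13 mm
A cube has 12 edges, all equal.
Formula: total edge length = 12 * s
Total = 12 * 13
Total = 156
156 mm


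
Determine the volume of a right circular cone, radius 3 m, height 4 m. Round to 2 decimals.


Shape: cone
Radius r = 3 m, Height h = 4 m
Formula: V = (1/3) * pi * r^2 * h
r^2 = 9
pi * r^2 * h = pi * 9 * 4 = 36 * pi
V = 36 * pi / 3
V = 37.7
37.7 m^3


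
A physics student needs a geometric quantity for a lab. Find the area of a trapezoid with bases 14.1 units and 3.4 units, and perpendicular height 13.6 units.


Shape: trapezoid
Parallel sides a = 14.1 units, b = 3.4 units; Height h = 13.6 units
Formula: A = (a + b) * h / 2
a + b = 14.1 + 3.4 = 17.5
A = 17.5 * 13.6 / 2
A = 238 / 2
A = 119
119 units^2


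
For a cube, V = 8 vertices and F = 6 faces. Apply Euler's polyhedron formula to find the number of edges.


Polyhedron: cube
Euler's formula for convex polyhedra: V - E + F = 2
Given: V = 8 vertices and F = 6 faces
Solve for E:
E = V + F - 2 = 8 + 6 - 2 = 12
12 edges


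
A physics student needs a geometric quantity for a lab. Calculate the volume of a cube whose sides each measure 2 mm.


Shape: cube
Side s = 2 mm
Formula: V = s^3
V = 2 * 2 * 2
V = 4 * 2
V = 8
8 mm^3


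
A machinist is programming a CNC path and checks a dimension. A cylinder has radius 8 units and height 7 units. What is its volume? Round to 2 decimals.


Shape: cylinder
Radius r = 8 units, Height h = 7 units
Formula: V = pi * r^2 * h
r^2 = 64
V = pi * 64 * 7
V = 448 * pi
V = 1407.43
1407.43 units^3


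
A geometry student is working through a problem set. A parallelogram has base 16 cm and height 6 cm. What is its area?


Shape: parallelogram
Base b = 16 cm, Height h = 6 cm
Formula: A = b * h
A = 16 * 6
A = 96
96 cm^2


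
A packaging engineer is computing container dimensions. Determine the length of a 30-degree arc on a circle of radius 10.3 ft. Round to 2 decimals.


Shape: circular arc
Radius r = 10.3 ft, Angle = 30 degrees
Formula: L = (angle/360) * 2 * pi * r
2 * pi * r = 20.6 * pi
L = (30/360) * 20.6 * pi
L = 1.716667 * pi
L = 5.39
5.39 ft


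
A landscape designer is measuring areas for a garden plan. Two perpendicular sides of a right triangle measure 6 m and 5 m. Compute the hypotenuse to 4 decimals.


Shape: right triangle
Legs a = 6 m, b = 5 m
Formula: c = sqrt(a^2 + b^2)
a^2 = 36, b^2 = 25
a^2 + b^2 = 61
c = sqrt(61)
c = 7.8102
7.8102 m


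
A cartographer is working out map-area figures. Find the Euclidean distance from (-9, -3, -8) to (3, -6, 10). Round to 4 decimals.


3D distance between two points
P1 = (-9, -3, -8), P2 = (3, -6, 10)
Formula: d = sqrt((x2-x1)^2 + (y2-y1)^2 + (z2-z1)^2)
dx = 3 - -9 = 12
dy = -6 - -3 = -3
dz = 10 - -8 = 18
dx^2 + dy^2 + dz^2 = 144 + 9 + 324 = 477
d = sqrt(477)
d = 21.8403
21.8403 units


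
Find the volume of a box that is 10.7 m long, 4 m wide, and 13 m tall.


Shape: rectangular prism
l = 10.7 m, w = 4 m, h = 13 m
Formula: V = l * w * h
V = 10.7 * 4 * 13
V = 42.8 * 13
V = 556.4
556.4 m^3


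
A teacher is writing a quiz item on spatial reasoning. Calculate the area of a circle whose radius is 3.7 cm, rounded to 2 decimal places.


Shape: circle
Radius r = 3.7 cm
Formula: A = pi * r^2
r^2 = 3.7^2 = 13.69
A = pi * 13.69
A = 43.01
43.01 cm^2


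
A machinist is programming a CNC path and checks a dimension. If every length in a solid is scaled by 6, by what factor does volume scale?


Linear scale factor k = 6
Rule: under a linear scaling by k, volumes scale by k^3.
k^3 = 6 * 6 * 6
k^3 = 36 * 6
k^3 = 216
Volume scales by a factor of 216.
216 (dimensionless)


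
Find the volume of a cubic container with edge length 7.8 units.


Shape: cube
Side s = 7.8 units
Formula: V = s^3
V = 7.8 * 7.8 * 7.8
V = 60.84 * 7.8
V = 474.552
474.552 units^3


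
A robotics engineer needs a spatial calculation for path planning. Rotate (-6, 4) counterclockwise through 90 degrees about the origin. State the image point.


Transformation: rotation about the origin
Original point: (-6, 4)
Rule for 90 deg counterclockwise: (x, y) -> (-y, x)
Apply: (-6, 4) -> (-4, -6)
(-4, -6)


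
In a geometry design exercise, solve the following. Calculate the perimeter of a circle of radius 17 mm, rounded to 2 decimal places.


Shape: circle
Radius r = 17 mm
Formula: C = 2 * pi * r
C = 2 * pi * 17
C = 34 * pi
C = 106.81
106.81 mm


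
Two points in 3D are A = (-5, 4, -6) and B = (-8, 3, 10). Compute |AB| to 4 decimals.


3D distance between two points
P1 = (-5, 4, -6), P2 = (-8, 3, 10)
Formula: d = sqrt((x2-x1)^2 + (y2-y1)^2 + (z2-z1)^2)
dx = -8 - -5 = -3
dy = 3 - 4 = -1
dz = 10 - -6 = 16
dx^2 + dy^2 + dz^2 = 9 + 1 + 256 = 266
d = sqrt(266)
d = 16.3095
16.3095 units


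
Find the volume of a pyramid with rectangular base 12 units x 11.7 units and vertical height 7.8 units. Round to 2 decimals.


Shape: rectangular pyramid
Base: 12 units x 11.7 units, Height h = 7.8 units
Formula: V = (1/3) * base_area * h
base_area = 12 * 11.7 = 140.4
base_area * h = 140.4 * 7.8 = 1095.12
V = 1095.12 / 3
V = 365.04
365.04 units^3


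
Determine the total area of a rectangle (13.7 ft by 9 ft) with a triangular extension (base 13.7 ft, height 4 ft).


Composite shape: rectangle + triangle
Rectangle area = 13.7 * 9 = 123.3
Triangle area = 0.5 * 13.7 * 4 = 27.4
Total = 123.3 + 27.4
Total = 150.7
150.7 ft^2


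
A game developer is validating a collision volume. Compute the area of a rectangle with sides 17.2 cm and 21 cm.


Shape: rectangle
Length l = 17.2 cm, Width w = 21 cm
Formula: A = l * w
A = 17.2 * 21
A = 361.2
361.2 cm^2


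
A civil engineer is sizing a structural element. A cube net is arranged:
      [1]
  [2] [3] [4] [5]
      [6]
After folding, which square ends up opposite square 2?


Net: cross layout. Take square 3 as the base (bottom).
Fold the four squares in the horizontal row up around 3: 2 -> left, 4 -> right, 5 wraps to the top.
Fold 1 and 6 up from 3: 1 -> back, 6 -> front.
Opposite pairs are therefore: (1, 6), (2, 4), (3, 5).
Face 2 is opposite face 4.
face 4


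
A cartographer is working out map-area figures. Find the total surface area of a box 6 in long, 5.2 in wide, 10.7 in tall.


Shape: rectangular prism
l = 6 in, w = 5.2 in, h = 10.7 in
Formula: SA = 2(lw + lh + wh)
lw = 31.2, lh = 64.2, wh = 55.64
lw + lh + wh = 151.04
SA = 2 * 151.04
SA = 302.08
302.08 in^2


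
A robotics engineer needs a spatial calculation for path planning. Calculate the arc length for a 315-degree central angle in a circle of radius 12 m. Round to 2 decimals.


Shape: circular arc
Radius r = 12 m, Angle = 315 degrees
Formula: L = (angle/360) * 2 * pi * r
2 * pi * r = 24 * pi
L = (315/360) * 24 * pi
L = 21 * pi
L = 65.97
65.97 m


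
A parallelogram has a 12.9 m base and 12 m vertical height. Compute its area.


Shape: parallelogram
Base b = 12.9 m, Height h = 12 m
Formula: A = b * h
A = 12.9 * 12
A = 154.8
154.8 m^2


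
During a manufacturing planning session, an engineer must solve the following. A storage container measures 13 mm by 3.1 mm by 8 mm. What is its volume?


Shape: rectangular prism
l = 13 mm, w = 3.1 mm, h = 8 mm
Formula: V = l * w * h
V = 13 * 3.1 * 8
V = 40.3 * 8
V = 322.4
322.4 mm^3


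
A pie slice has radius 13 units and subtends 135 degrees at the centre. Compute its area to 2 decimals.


Shape: circular sector
Radius r = 13 units, Angle = 135 degrees
Formula: A = (angle/360) * pi * r^2
r^2 = 169
Fraction of circle = 135/360
A = (135/360) * pi * 169
A = 63.375 * pi
A = 199.1
199.1 units^2


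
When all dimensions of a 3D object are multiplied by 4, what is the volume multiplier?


Linear scale factor k = 4
Rule: under a linear scaling by k, volumes scale by k^3.
k^3 = 4 * 4 * 4
k^3 = 16 * 4
k^3 = 64
Volume scales by a factor of 64.
64 (dimensionless)


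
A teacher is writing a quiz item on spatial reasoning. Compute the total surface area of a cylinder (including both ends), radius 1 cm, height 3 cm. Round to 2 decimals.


Shape: closed cylinder
Radius r = 1 cm, Height h = 3 cm
Formula: SA = 2*pi*r^2 + 2*pi*r*h = 2*pi*r*(r + h)
r + h = 4
2 * r * (r + h) = 2 * 1 * 4 = 8
SA = 8 * pi
SA = 25.13
25.13 cm^2


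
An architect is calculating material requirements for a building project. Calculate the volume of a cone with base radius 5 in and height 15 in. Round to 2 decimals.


Shape: cone
Radius r = 5 in, Height h = 15 in
Formula: V = (1/3) * pi * r^2 * h
r^2 = 25
pi * r^2 * h = pi * 25 * 15 = 375 * pi
V = 375 * pi / 3
V = 392.7
392.7 in^3


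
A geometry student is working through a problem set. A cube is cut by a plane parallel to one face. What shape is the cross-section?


Solid: cube
Cutting plane: parallel to one face
Visualize the intersection of the plane with the solid's surface.
The boundary of the cut region is a square.
square


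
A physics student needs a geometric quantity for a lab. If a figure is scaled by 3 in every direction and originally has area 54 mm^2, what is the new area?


Linear scale factor k = 3
Original area = 54 mm^2
Rule: under a linear scaling by k, areas scale by k^2.
k^2 = 3^2 = 9
New area = 54 * 9
New area = 486
486 mm^2


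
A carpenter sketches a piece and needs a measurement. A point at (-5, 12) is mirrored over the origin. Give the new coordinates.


Transformation: reflection
Original point: (-5, 12)
Rule for reflection through the origin: (x, y) -> (-x, -y)
Apply: (-5, 12) -> (5, -12)
(5, -12)


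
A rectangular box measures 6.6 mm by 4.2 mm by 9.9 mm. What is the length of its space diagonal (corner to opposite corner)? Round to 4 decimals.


Shape: rectangular box (space diagonal)
l = 6.6 mm, w = 4.2 mm, h = 9.9 mm
Visualize: the diagonal of the base, then a right triangle with that diagonal and the height.
Formula: d = sqrt(l^2 + w^2 + h^2)
l^2 + w^2 + h^2 = 43.56 + 17.64 + 98.01 = 159.21
d = sqrt(159.21)
d = 12.6178
12.6178 mm


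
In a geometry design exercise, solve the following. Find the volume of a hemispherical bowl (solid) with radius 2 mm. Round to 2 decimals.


Shape: hemisphere (half of a sphere)
Radius r = 2 mm
Formula: V = (1/2) * (4/3) * pi * r^3 = (2/3) * pi * r^3
r^3 = 8
(2/3) * 8 = 5.333333
V = 5.333333 * pi
V = 16.76
16.76 mm^3


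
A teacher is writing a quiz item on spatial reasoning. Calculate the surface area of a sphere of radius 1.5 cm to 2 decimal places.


Shape: sphere
Radius r = 1.5 cm
Formula: SA = 4 * pi * r^2
r^2 = 2.25
SA = 4 * pi * 2.25
SA = 9 * pi
SA = 28.27
28.27 cm^2


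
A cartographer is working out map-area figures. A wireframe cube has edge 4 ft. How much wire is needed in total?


Shape: cube
Side s = 4 ft
A cube has 12 edges, all equal.
Formula: total edge length = 12 * s
Total = 12 * 4
Total = 48
48 ft
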